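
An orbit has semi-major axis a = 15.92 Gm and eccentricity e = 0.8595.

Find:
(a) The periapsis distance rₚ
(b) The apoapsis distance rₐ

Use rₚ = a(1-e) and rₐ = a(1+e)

Convert to SI: a = 15.92 Gm = 1.592e+10 m.
(a) rₚ = a(1 − e) = 1.592e+10 · (1 − 0.8595) = 1.592e+10 · 0.1405 ≈ 2.237e+09 m = 2.237 Gm.
(b) rₐ = a(1 + e) = 1.592e+10 · (1 + 0.8595) = 1.592e+10 · 1.8595 ≈ 2.96e+10 m = 29.6 Gm.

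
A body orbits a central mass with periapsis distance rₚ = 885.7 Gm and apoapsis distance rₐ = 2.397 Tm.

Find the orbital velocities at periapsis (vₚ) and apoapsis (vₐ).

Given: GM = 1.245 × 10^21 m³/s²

Convert to SI: rₚ = 885.7 Gm = 8.857e+11 m; rₐ = 2.397 Tm = 2.397e+12 m.
Use the vis-viva equation v² = GM(2/r − 1/a) with a = (rₚ + rₐ)/2 = (8.857e+11 + 2.397e+12)/2 = 1.64135e+12 m.
vₚ = √(GM · (2/rₚ − 1/a)) = √(1.245e+21 · (2/8.857e+11 − 1/1.64135e+12)) m/s ≈ 4.531e+04 m/s = 45.31 km/s.
vₐ = √(GM · (2/rₐ − 1/a)) = √(1.245e+21 · (2/2.397e+12 − 1/1.64135e+12)) m/s ≈ 1.674e+04 m/s = 16.74 km/s.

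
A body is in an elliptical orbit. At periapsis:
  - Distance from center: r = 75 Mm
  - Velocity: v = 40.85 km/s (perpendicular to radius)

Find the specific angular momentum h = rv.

Convert to SI: r = 75 Mm = 7.5e+07 m; v = 40.85 km/s = 40850 m/s.
With v perpendicular to r, h = r · v.
h = 7.5e+07 · 40850 m²/s ≈ 3.064e+12 m²/s.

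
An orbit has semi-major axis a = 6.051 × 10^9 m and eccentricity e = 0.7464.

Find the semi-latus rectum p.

p = a (1 − e²).
p = 6.051e+09 · (1 − (0.7464)²) = 6.051e+09 · 0.442887 ≈ 2.68e+09 m = 2.68 × 10^9 m.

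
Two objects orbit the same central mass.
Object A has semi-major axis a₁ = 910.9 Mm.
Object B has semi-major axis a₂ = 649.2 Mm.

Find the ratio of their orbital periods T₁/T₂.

Convert to SI: a₁ = 910.9 Mm = 9.109e+08 m; a₂ = 649.2 Mm = 6.492e+08 m.
From Kepler's third law, (T₁/T₂)² = (a₁/a₂)³, so T₁/T₂ = (a₁/a₂)^(3/2).
a₁/a₂ = 9.109e+08 / 6.492e+08 = 1.40311.
T₁/T₂ = (1.40311)^(3/2) ≈ 1.662.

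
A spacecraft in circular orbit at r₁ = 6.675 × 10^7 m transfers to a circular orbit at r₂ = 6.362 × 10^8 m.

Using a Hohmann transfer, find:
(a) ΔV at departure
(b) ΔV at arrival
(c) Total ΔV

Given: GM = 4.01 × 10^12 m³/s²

Transfer semi-major axis: a_t = (r₁ + r₂)/2 = (6.675e+07 + 6.362e+08)/2 = 3.51475e+08 m.
Circular speeds: v₁ = √(GM/r₁) = 245.102 m/s, v₂ = √(GM/r₂) = 79.3917 m/s.
Transfer speeds (vis-viva v² = GM(2/r − 1/a_t)): v₁ᵗ = 329.759 m/s, v₂ᵗ = 34.5982 m/s.
(a) ΔV₁ = |v₁ᵗ − v₁| ≈ 84.66 m/s = 84.66 m/s.
(b) ΔV₂ = |v₂ − v₂ᵗ| ≈ 44.79 m/s = 44.79 m/s.
(c) ΔV_total = ΔV₁ + ΔV₂ ≈ 129.5 m/s = 129.5 m/s.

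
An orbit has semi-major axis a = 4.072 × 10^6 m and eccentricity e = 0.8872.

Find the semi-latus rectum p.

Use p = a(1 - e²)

p = a (1 − e²).
p = 4.072e+06 · (1 − (0.8872)²) = 4.072e+06 · 0.212876 ≈ 8.668e+05 m = 8.668 × 10^5 m.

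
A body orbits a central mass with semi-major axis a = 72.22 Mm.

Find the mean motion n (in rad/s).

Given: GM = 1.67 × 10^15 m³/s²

Convert to SI: a = 72.22 Mm = 7.222e+07 m.
n = √(GM / a³).
n = √(1.67e+15 / (7.222e+07)³) rad/s ≈ 6.658e-05 rad/s.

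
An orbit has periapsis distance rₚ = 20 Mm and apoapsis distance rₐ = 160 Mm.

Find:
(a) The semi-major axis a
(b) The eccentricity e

Convert to SI: rₚ = 20 Mm = 2e+07 m; rₐ = 160 Mm = 1.6e+08 m.
(a) a = (rₚ + rₐ) / 2 = (2e+07 + 1.6e+08) / 2 ≈ 9e+07 m = 90 Mm.
(b) e = (rₐ − rₚ) / (rₐ + rₚ) = (1.6e+08 − 2e+07) / (1.6e+08 + 2e+07) ≈ 0.7778.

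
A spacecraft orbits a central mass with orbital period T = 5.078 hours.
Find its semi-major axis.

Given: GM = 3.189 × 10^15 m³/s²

Convert to SI: T = 5.078 hours = 18280.8 s.
Invert Kepler's third law: a = (GM · T² / (4π²))^(1/3).
Substituting T = 18280.8 s and GM = 3.189e+15 m³/s²:
a = (3.189e+15 · (18280.8)² / (4π²))^(1/3) m
a ≈ 3e+07 m = 30 Mm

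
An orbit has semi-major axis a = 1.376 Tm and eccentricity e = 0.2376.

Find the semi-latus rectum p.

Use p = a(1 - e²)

Convert to SI: a = 1.376 Tm = 1.376e+12 m.
p = a (1 − e²).
p = 1.376e+12 · (1 − (0.2376)²) = 1.376e+12 · 0.943546 ≈ 1.298e+12 m = 1.298 Tm.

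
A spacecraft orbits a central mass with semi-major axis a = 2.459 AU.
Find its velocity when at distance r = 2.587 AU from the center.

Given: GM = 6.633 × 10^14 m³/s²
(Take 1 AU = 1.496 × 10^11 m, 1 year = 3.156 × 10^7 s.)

Convert to SI: a = 2.459 AU = 3.67866e+11 m; r = 2.587 AU = 3.87015e+11 m.
Vis-viva: v = √(GM · (2/r − 1/a)).
2/r − 1/a = 2/3.87015e+11 − 1/3.67866e+11 = 2.44938e-12 m⁻¹.
v = √(6.633e+14 · 2.44938e-12) m/s ≈ 40.31 m/s = 0.008503 AU/year.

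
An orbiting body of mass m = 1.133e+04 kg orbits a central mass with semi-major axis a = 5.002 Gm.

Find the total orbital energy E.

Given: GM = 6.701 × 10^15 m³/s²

Convert to SI: a = 5.002 Gm = 5.002e+09 m.
E = −GMm / (2a).
E = −6.701e+15 · 1.133e+04 / (2 · 5.002e+09) J ≈ -7.589e+09 J = -7.589 GJ.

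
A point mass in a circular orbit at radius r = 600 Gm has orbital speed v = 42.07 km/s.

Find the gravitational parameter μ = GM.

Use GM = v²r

Convert to SI: r = 600 Gm = 6e+11 m; v = 42.07 km/s = 42070 m/s.
For a circular orbit v² = GM/r, so GM = v² · r.
GM = (42070)² · 6e+11 m³/s² ≈ 1.062e+21 m³/s² = 1.062 × 10^21 m³/s².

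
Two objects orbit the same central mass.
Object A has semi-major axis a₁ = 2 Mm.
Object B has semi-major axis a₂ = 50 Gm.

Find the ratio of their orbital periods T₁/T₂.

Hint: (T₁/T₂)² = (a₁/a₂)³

Convert to SI: a₁ = 2 Mm = 2e+06 m; a₂ = 50 Gm = 5e+10 m.
From Kepler's third law, (T₁/T₂)² = (a₁/a₂)³, so T₁/T₂ = (a₁/a₂)^(3/2).
a₁/a₂ = 2e+06 / 5e+10 = 4e-05.
T₁/T₂ = (4e-05)^(3/2) ≈ 2.53e-07.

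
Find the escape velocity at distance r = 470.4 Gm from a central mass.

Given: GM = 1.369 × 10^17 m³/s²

Convert to SI: r = 470.4 Gm = 4.704e+11 m.
Escape velocity comes from setting total energy to zero: ½v² − GM/r = 0 ⇒ v_esc = √(2GM / r).
v_esc = √(2 · 1.369e+17 / 4.704e+11) m/s ≈ 762.9 m/s = 762.9 m/s.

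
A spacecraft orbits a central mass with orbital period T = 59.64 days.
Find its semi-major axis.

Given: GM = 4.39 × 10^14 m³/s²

Convert to SI: T = 59.64 days = 5.1529e+06 s.
Invert Kepler's third law: a = (GM · T² / (4π²))^(1/3).
Substituting T = 5.1529e+06 s and GM = 4.39e+14 m³/s²:
a = (4.39e+14 · (5.1529e+06)² / (4π²))^(1/3) m
a ≈ 6.659e+08 m = 665.9 Mm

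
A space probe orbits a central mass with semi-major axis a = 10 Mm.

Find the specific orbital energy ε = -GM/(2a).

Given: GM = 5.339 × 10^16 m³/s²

Convert to SI: a = 10 Mm = 1e+07 m.
ε = −GM / (2a).
ε = −5.339e+16 / (2 · 1e+07) J/kg ≈ -2.67e+09 J/kg = -2.67 GJ/kg.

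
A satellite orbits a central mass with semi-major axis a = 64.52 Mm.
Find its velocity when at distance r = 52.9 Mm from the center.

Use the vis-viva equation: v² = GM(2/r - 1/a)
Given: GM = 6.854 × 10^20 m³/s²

Convert to SI: a = 64.52 Mm = 6.452e+07 m; r = 52.9 Mm = 5.29e+07 m.
Vis-viva: v = √(GM · (2/r − 1/a)).
2/r − 1/a = 2/5.29e+07 − 1/6.452e+07 = 2.23081e-08 m⁻¹.
v = √(6.854e+20 · 2.23081e-08) m/s ≈ 3.91e+06 m/s = 3910 km/s.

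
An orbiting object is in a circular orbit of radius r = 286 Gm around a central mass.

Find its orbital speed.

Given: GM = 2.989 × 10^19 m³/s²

Convert to SI: r = 286 Gm = 2.86e+11 m.
For a circular orbit, gravity supplies the centripetal force, so v = √(GM / r).
v = √(2.989e+19 / 2.86e+11) m/s ≈ 1.022e+04 m/s = 10.22 km/s.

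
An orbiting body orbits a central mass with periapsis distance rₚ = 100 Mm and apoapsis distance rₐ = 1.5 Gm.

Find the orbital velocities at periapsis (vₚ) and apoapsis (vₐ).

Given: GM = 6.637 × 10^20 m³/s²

Convert to SI: rₚ = 100 Mm = 1e+08 m; rₐ = 1.5 Gm = 1.5e+09 m.
Use the vis-viva equation v² = GM(2/r − 1/a) with a = (rₚ + rₐ)/2 = (1e+08 + 1.5e+09)/2 = 8e+08 m.
vₚ = √(GM · (2/rₚ − 1/a)) = √(6.637e+20 · (2/1e+08 − 1/8e+08)) m/s ≈ 3.528e+06 m/s = 3528 km/s.
vₐ = √(GM · (2/rₐ − 1/a)) = √(6.637e+20 · (2/1.5e+09 − 1/8e+08)) m/s ≈ 2.352e+05 m/s = 235.2 km/s.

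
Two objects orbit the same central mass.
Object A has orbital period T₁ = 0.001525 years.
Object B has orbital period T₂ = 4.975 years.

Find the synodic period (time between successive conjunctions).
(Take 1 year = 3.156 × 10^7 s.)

Convert to SI: T₁ = 0.001525 years = 48129 s; T₂ = 4.975 years = 1.57011e+08 s.
T_syn = |T₁ · T₂ / (T₁ − T₂)|.
T_syn = |48129 · 1.57011e+08 / (48129 − 1.57011e+08)| s ≈ 4.814e+04 s = 0.001525 years.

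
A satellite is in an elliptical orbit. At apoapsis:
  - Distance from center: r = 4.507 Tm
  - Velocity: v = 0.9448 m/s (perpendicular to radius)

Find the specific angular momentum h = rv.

Convert to SI: r = 4.507 Tm = 4.507e+12 m.
With v perpendicular to r, h = r · v.
h = 4.507e+12 · 0.9448 m²/s ≈ 4.258e+12 m²/s.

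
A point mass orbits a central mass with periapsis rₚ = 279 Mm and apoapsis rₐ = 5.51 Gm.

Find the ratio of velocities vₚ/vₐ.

Convert to SI: rₚ = 279 Mm = 2.79e+08 m; rₐ = 5.51 Gm = 5.51e+09 m.
Conservation of angular momentum gives rₚvₚ = rₐvₐ, so vₚ/vₐ = rₐ/rₚ.
vₚ/vₐ = 5.51e+09 / 2.79e+08 ≈ 19.75.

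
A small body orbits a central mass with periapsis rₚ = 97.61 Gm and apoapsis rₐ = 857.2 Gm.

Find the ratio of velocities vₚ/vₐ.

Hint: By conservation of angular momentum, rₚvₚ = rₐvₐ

Convert to SI: rₚ = 97.61 Gm = 9.761e+10 m; rₐ = 857.2 Gm = 8.572e+11 m.
Conservation of angular momentum gives rₚvₚ = rₐvₐ, so vₚ/vₐ = rₐ/rₚ.
vₚ/vₐ = 8.572e+11 / 9.761e+10 ≈ 8.782.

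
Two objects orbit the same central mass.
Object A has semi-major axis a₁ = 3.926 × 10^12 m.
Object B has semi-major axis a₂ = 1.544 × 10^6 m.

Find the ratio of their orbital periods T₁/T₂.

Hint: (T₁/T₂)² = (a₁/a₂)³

From Kepler's third law, (T₁/T₂)² = (a₁/a₂)³, so T₁/T₂ = (a₁/a₂)^(3/2).
a₁/a₂ = 3.926e+12 / 1.544e+06 = 2.54275e+06.
T₁/T₂ = (2.54275e+06)^(3/2) ≈ 4.055e+09.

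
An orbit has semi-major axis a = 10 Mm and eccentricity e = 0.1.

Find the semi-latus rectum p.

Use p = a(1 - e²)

Convert to SI: a = 10 Mm = 1e+07 m.
p = a (1 − e²).
p = 1e+07 · (1 − (0.1)²) = 1e+07 · 0.99 ≈ 9.9e+06 m = 9.9 Mm.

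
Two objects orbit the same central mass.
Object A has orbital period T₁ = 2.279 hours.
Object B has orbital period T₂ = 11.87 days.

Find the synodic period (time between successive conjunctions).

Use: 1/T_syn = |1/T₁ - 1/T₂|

Convert to SI: T₁ = 2.279 hours = 8204.4 s; T₂ = 11.87 days = 1.02557e+06 s.
T_syn = |T₁ · T₂ / (T₁ − T₂)|.
T_syn = |8204.4 · 1.02557e+06 / (8204.4 − 1.02557e+06)| s ≈ 8271 s = 2.297 hours.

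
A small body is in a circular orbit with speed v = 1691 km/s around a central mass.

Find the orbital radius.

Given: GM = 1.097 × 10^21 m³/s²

Convert to SI: v = 1691 km/s = 1.691e+06 m/s.
For a circular orbit, v² = GM / r, so r = GM / v².
r = 1.097e+21 / (1.691e+06)² m ≈ 3.836e+08 m = 383.6 Mm.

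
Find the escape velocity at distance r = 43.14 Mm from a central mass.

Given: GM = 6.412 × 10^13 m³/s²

Convert to SI: r = 43.14 Mm = 4.314e+07 m.
Escape velocity comes from setting total energy to zero: ½v² − GM/r = 0 ⇒ v_esc = √(2GM / r).
v_esc = √(2 · 6.412e+13 / 4.314e+07) m/s ≈ 1724 m/s = 1.724 km/s.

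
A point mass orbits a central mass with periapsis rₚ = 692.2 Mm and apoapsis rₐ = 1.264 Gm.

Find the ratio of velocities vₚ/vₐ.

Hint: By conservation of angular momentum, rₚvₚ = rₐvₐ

Convert to SI: rₚ = 692.2 Mm = 6.922e+08 m; rₐ = 1.264 Gm = 1.264e+09 m.
Conservation of angular momentum gives rₚvₚ = rₐvₐ, so vₚ/vₐ = rₐ/rₚ.
vₚ/vₐ = 1.264e+09 / 6.922e+08 ≈ 1.826.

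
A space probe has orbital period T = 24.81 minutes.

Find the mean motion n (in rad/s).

Convert to SI: T = 24.81 minutes = 1488.6 s.
n = 2π / T.
n = 2π / 1488.6 s ≈ 0.004221 rad/s.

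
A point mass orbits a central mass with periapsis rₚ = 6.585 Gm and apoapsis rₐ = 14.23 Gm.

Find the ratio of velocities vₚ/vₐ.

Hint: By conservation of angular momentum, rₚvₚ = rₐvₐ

Convert to SI: rₚ = 6.585 Gm = 6.585e+09 m; rₐ = 14.23 Gm = 1.423e+10 m.
Conservation of angular momentum gives rₚvₚ = rₐvₐ, so vₚ/vₐ = rₐ/rₚ.
vₚ/vₐ = 1.423e+10 / 6.585e+09 ≈ 2.161.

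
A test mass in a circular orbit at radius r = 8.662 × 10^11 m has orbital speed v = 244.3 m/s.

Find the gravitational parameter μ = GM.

For a circular orbit v² = GM/r, so GM = v² · r.
GM = (244.3)² · 8.662e+11 m³/s² ≈ 5.17e+16 m³/s² = 5.17 × 10^16 m³/s².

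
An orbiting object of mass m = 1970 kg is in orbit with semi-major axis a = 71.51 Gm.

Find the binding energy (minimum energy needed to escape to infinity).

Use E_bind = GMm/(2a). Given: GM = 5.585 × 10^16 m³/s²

Convert to SI: a = 71.51 Gm = 7.151e+10 m.
Total orbital energy is E = −GMm/(2a); binding energy is E_bind = −E = GMm/(2a).
E_bind = 5.585e+16 · 1970 / (2 · 7.151e+10) J ≈ 7.693e+08 J = 769.3 MJ.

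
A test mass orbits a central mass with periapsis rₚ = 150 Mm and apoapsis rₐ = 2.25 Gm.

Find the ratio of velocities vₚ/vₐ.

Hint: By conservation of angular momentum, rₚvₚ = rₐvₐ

Convert to SI: rₚ = 150 Mm = 1.5e+08 m; rₐ = 2.25 Gm = 2.25e+09 m.
Conservation of angular momentum gives rₚvₚ = rₐvₐ, so vₚ/vₐ = rₐ/rₚ.
vₚ/vₐ = 2.25e+09 / 1.5e+08 ≈ 15.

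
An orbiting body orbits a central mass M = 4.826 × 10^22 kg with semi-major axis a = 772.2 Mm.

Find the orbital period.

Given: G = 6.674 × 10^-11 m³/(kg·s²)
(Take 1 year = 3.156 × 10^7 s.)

Convert to SI: a = 772.2 Mm = 7.722e+08 m.
GM = G · M = 6.674e-11 · 4.826e+22 = 3.22087e+12 m³/s².
Kepler's third law: T = 2π √(a³ / GM).
Substituting a = 7.722e+08 m and GM = 3.22087e+12 m³/s²:
T = 2π √((7.722e+08)³ / 3.22087e+12) s
T ≈ 7.513e+07 s = 2.38 years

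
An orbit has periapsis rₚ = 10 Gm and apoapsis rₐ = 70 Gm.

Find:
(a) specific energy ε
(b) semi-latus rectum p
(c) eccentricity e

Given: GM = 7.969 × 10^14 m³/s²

Convert to SI: rₚ = 10 Gm = 1e+10 m; rₐ = 70 Gm = 7e+10 m.
(a) With a = (rₚ + rₐ)/2 = 4e+10 m, ε = −GM/(2a) = −7.969e+14/(2 · 4e+10) J/kg ≈ -9961 J/kg
(b) From a = (rₚ + rₐ)/2 = 4e+10 m and e = (rₐ − rₚ)/(rₐ + rₚ) = 0.75, p = a(1 − e²) = 4e+10 · (1 − (0.75)²) ≈ 1.75e+10 m
(c) e = (rₐ − rₚ)/(rₐ + rₚ) = (7e+10 − 1e+10)/(7e+10 + 1e+10) ≈ 0.75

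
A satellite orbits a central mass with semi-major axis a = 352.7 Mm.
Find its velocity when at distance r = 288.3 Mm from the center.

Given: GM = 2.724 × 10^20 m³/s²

Convert to SI: a = 352.7 Mm = 3.527e+08 m; r = 288.3 Mm = 2.883e+08 m.
Vis-viva: v = √(GM · (2/r − 1/a)).
2/r − 1/a = 2/2.883e+08 − 1/3.527e+08 = 4.10195e-09 m⁻¹.
v = √(2.724e+20 · 4.10195e-09) m/s ≈ 1.057e+06 m/s = 1057 km/s.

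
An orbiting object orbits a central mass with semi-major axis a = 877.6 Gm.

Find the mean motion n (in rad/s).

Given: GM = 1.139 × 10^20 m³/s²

Convert to SI: a = 877.6 Gm = 8.776e+11 m.
n = √(GM / a³).
n = √(1.139e+20 / (8.776e+11)³) rad/s ≈ 1.298e-08 rad/s.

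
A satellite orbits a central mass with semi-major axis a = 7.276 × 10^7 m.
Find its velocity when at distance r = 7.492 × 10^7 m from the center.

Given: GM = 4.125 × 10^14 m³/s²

Vis-viva: v = √(GM · (2/r − 1/a)).
2/r − 1/a = 2/7.492e+07 − 1/7.276e+07 = 1.29513e-08 m⁻¹.
v = √(4.125e+14 · 1.29513e-08) m/s ≈ 2311 m/s = 2.311 km/s.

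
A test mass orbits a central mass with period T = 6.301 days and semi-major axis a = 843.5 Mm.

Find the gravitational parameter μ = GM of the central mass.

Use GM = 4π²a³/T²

Convert to SI: T = 6.301 days = 544406 s; a = 843.5 Mm = 8.435e+08 m.
GM = 4π² · a³ / T².
GM = 4π² · (8.435e+08)³ / (544406)² m³/s² ≈ 7.994e+16 m³/s² = 7.994 × 10^16 m³/s².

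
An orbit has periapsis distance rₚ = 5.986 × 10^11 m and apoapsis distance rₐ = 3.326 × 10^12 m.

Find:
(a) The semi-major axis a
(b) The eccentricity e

(a) a = (rₚ + rₐ) / 2 = (5.986e+11 + 3.326e+12) / 2 ≈ 1.962e+12 m = 1.962 × 10^12 m.
(b) e = (rₐ − rₚ) / (rₐ + rₚ) = (3.326e+12 − 5.986e+11) / (3.326e+12 + 5.986e+11) ≈ 0.6949.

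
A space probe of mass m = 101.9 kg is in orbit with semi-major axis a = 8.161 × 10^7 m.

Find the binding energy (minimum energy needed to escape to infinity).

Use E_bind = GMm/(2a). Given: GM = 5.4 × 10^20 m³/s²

Total orbital energy is E = −GMm/(2a); binding energy is E_bind = −E = GMm/(2a).
E_bind = 5.4e+20 · 101.9 / (2 · 8.161e+07) J ≈ 3.371e+14 J = 337.1 TJ.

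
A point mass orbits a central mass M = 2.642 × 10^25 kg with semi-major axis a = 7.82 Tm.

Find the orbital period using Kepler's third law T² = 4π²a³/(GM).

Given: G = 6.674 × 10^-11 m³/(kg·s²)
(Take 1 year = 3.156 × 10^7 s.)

Convert to SI: a = 7.82 Tm = 7.82e+12 m.
GM = G · M = 6.674e-11 · 2.642e+25 = 1.76327e+15 m³/s².
Kepler's third law: T = 2π √(a³ / GM).
Substituting a = 7.82e+12 m and GM = 1.76327e+15 m³/s²:
T = 2π √((7.82e+12)³ / 1.76327e+15) s
T ≈ 3.272e+12 s = 1.037e+05 years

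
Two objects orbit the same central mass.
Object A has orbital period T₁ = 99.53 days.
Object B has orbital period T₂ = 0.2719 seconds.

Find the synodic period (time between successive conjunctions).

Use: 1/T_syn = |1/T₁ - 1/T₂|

Convert to SI: T₁ = 99.53 days = 8.59939e+06 s.
T_syn = |T₁ · T₂ / (T₁ − T₂)|.
T_syn = |8.59939e+06 · 0.2719 / (8.59939e+06 − 0.2719)| s ≈ 0.2719 s = 0.2719 seconds.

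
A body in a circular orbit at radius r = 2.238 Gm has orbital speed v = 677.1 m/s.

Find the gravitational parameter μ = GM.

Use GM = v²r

Convert to SI: r = 2.238 Gm = 2.238e+09 m.
For a circular orbit v² = GM/r, so GM = v² · r.
GM = (677.1)² · 2.238e+09 m³/s² ≈ 1.026e+15 m³/s² = 1.026 × 10^15 m³/s².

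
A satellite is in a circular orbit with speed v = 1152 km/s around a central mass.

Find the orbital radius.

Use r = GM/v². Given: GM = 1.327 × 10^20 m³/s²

Convert to SI: v = 1152 km/s = 1.152e+06 m/s.
For a circular orbit, v² = GM / r, so r = GM / v².
r = 1.327e+20 / (1.152e+06)² m ≈ 9.999e+07 m = 99.99 Mm.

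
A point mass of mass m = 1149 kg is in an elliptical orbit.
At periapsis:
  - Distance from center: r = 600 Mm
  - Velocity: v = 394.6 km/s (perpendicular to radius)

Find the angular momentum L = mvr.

Convert to SI: r = 600 Mm = 6e+08 m; v = 394.6 km/s = 394600 m/s.
Since v is perpendicular to r, L = m · v · r.
L = 1149 · 394600 · 6e+08 kg·m²/s ≈ 2.72e+17 kg·m²/s.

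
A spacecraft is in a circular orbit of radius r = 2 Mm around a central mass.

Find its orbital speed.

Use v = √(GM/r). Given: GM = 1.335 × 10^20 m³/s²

Convert to SI: r = 2 Mm = 2e+06 m.
For a circular orbit, gravity supplies the centripetal force, so v = √(GM / r).
v = √(1.335e+20 / 2e+06) m/s ≈ 8.17e+06 m/s = 8170 km/s.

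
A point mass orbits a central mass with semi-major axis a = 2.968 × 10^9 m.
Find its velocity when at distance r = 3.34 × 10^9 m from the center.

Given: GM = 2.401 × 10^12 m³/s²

Vis-viva: v = √(GM · (2/r − 1/a)).
2/r − 1/a = 2/3.34e+09 − 1/2.968e+09 = 2.61875e-10 m⁻¹.
v = √(2.401e+12 · 2.61875e-10) m/s ≈ 25.08 m/s = 25.08 m/s.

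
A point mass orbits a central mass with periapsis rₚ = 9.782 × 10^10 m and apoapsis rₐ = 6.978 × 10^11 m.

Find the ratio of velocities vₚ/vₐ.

Conservation of angular momentum gives rₚvₚ = rₐvₐ, so vₚ/vₐ = rₐ/rₚ.
vₚ/vₐ = 6.978e+11 / 9.782e+10 ≈ 7.134.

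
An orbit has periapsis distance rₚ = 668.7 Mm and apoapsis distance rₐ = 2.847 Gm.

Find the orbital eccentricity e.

Convert to SI: rₚ = 668.7 Mm = 6.687e+08 m; rₐ = 2.847 Gm = 2.847e+09 m.
e = (rₐ − rₚ) / (rₐ + rₚ).
e = (2.847e+09 − 6.687e+08) / (2.847e+09 + 6.687e+08) = 2.1783e+09 / 3.5157e+09 ≈ 0.6196.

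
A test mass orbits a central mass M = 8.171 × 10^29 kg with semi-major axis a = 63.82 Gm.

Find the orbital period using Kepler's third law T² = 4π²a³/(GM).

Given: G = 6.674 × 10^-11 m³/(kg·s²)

Convert to SI: a = 63.82 Gm = 6.382e+10 m.
GM = G · M = 6.674e-11 · 8.171e+29 = 5.45333e+19 m³/s².
Kepler's third law: T = 2π √(a³ / GM).
Substituting a = 6.382e+10 m and GM = 5.45333e+19 m³/s²:
T = 2π √((6.382e+10)³ / 5.45333e+19) s
T ≈ 1.372e+07 s = 158.8 days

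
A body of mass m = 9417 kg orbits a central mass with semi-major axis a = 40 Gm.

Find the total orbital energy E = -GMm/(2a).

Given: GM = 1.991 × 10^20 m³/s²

Convert to SI: a = 40 Gm = 4e+10 m.
E = −GMm / (2a).
E = −1.991e+20 · 9417 / (2 · 4e+10) J ≈ -2.344e+13 J = -23.44 TJ.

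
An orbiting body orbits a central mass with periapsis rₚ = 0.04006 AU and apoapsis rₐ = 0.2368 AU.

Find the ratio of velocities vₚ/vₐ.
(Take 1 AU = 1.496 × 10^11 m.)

Convert to SI: rₚ = 0.04006 AU = 5.99298e+09 m; rₐ = 0.2368 AU = 3.54253e+10 m.
Conservation of angular momentum gives rₚvₚ = rₐvₐ, so vₚ/vₐ = rₐ/rₚ.
vₚ/vₐ = 3.54253e+10 / 5.99298e+09 ≈ 5.911.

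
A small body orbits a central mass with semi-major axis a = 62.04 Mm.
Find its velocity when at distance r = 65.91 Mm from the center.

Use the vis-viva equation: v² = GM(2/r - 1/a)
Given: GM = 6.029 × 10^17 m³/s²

Convert to SI: a = 62.04 Mm = 6.204e+07 m; r = 65.91 Mm = 6.591e+07 m.
Vis-viva: v = √(GM · (2/r − 1/a)).
2/r − 1/a = 2/6.591e+07 − 1/6.204e+07 = 1.42258e-08 m⁻¹.
v = √(6.029e+17 · 1.42258e-08) m/s ≈ 9.261e+04 m/s = 92.61 km/s.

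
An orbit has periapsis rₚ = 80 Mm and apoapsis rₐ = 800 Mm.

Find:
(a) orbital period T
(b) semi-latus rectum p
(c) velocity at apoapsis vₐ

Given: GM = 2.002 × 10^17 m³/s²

Convert to SI: rₚ = 80 Mm = 8e+07 m; rₐ = 800 Mm = 8e+08 m.
(a) With a = (rₚ + rₐ)/2 = 4.4e+08 m, T = 2π √(a³/GM) = 2π √((4.4e+08)³/2.002e+17) s ≈ 1.296e+05 s
(b) From a = (rₚ + rₐ)/2 = 4.4e+08 m and e = (rₐ − rₚ)/(rₐ + rₚ) = 0.818182, p = a(1 − e²) = 4.4e+08 · (1 − (0.818182)²) ≈ 1.455e+08 m
(c) With a = (rₚ + rₐ)/2 = 4.4e+08 m, vₐ = √(GM (2/rₐ − 1/a)) = √(2.002e+17 · (2/8e+08 − 1/4.4e+08)) m/s ≈ 6745 m/s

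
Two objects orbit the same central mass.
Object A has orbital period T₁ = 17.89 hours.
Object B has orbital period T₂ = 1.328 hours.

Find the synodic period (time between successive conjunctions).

Convert to SI: T₁ = 17.89 hours = 64404 s; T₂ = 1.328 hours = 4780.8 s.
T_syn = |T₁ · T₂ / (T₁ − T₂)|.
T_syn = |64404 · 4780.8 / (64404 − 4780.8)| s ≈ 5164 s = 1.434 hours.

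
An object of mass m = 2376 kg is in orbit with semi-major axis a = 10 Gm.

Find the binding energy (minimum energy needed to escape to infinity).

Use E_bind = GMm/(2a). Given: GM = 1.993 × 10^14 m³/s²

Convert to SI: a = 10 Gm = 1e+10 m.
Total orbital energy is E = −GMm/(2a); binding energy is E_bind = −E = GMm/(2a).
E_bind = 1.993e+14 · 2376 / (2 · 1e+10) J ≈ 2.368e+07 J = 23.68 MJ.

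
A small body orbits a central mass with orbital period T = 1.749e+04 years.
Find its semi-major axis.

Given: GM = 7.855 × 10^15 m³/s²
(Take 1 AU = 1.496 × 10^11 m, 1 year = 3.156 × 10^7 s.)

Convert to SI: T = 1.749e+04 years = 5.51984e+11 s.
Invert Kepler's third law: a = (GM · T² / (4π²))^(1/3).
Substituting T = 5.51984e+11 s and GM = 7.855e+15 m³/s²:
a = (7.855e+15 · (5.51984e+11)² / (4π²))^(1/3) m
a ≈ 3.928e+12 m = 26.26 AU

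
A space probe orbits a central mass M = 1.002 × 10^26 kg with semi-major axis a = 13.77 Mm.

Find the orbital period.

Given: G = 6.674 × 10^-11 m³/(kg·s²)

Convert to SI: a = 13.77 Mm = 1.377e+07 m.
GM = G · M = 6.674e-11 · 1.002e+26 = 6.68735e+15 m³/s².
Kepler's third law: T = 2π √(a³ / GM).
Substituting a = 1.377e+07 m and GM = 6.68735e+15 m³/s²:
T = 2π √((1.377e+07)³ / 6.68735e+15) s
T ≈ 3926 s = 1.091 hours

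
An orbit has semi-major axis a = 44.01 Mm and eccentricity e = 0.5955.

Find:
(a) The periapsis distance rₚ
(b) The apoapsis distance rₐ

Convert to SI: a = 44.01 Mm = 4.401e+07 m.
(a) rₚ = a(1 − e) = 4.401e+07 · (1 − 0.5955) = 4.401e+07 · 0.4045 ≈ 1.78e+07 m = 17.8 Mm.
(b) rₐ = a(1 + e) = 4.401e+07 · (1 + 0.5955) = 4.401e+07 · 1.5955 ≈ 7.022e+07 m = 70.22 Mm.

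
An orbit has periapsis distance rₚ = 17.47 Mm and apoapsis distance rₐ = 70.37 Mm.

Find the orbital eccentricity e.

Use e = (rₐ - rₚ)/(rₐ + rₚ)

Convert to SI: rₚ = 17.47 Mm = 1.747e+07 m; rₐ = 70.37 Mm = 7.037e+07 m.
e = (rₐ − rₚ) / (rₐ + rₚ).
e = (7.037e+07 − 1.747e+07) / (7.037e+07 + 1.747e+07) = 5.29e+07 / 8.784e+07 ≈ 0.6022.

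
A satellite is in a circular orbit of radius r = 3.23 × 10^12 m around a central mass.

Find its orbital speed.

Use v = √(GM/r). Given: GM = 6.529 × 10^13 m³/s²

For a circular orbit, gravity supplies the centripetal force, so v = √(GM / r).
v = √(6.529e+13 / 3.23e+12) m/s ≈ 4.496 m/s = 4.496 m/s.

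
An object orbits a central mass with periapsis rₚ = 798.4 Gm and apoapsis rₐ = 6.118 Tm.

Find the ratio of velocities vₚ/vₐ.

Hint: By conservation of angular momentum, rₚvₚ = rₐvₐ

Convert to SI: rₚ = 798.4 Gm = 7.984e+11 m; rₐ = 6.118 Tm = 6.118e+12 m.
Conservation of angular momentum gives rₚvₚ = rₐvₐ, so vₚ/vₐ = rₐ/rₚ.
vₚ/vₐ = 6.118e+12 / 7.984e+11 ≈ 7.663.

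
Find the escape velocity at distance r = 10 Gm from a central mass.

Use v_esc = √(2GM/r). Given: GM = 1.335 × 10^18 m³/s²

Convert to SI: r = 10 Gm = 1e+10 m.
Escape velocity comes from setting total energy to zero: ½v² − GM/r = 0 ⇒ v_esc = √(2GM / r).
v_esc = √(2 · 1.335e+18 / 1e+10) m/s ≈ 1.634e+04 m/s = 16.34 km/s.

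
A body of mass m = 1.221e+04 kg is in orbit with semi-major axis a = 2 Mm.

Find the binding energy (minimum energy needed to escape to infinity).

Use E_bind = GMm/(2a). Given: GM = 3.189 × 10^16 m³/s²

Convert to SI: a = 2 Mm = 2e+06 m.
Total orbital energy is E = −GMm/(2a); binding energy is E_bind = −E = GMm/(2a).
E_bind = 3.189e+16 · 1.221e+04 / (2 · 2e+06) J ≈ 9.734e+13 J = 97.34 TJ.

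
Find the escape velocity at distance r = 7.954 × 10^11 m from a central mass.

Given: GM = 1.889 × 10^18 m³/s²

Escape velocity comes from setting total energy to zero: ½v² − GM/r = 0 ⇒ v_esc = √(2GM / r).
v_esc = √(2 · 1.889e+18 / 7.954e+11) m/s ≈ 2179 m/s = 2.179 km/s.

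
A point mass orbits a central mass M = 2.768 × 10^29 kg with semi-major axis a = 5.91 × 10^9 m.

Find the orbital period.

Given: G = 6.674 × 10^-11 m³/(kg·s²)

GM = G · M = 6.674e-11 · 2.768e+29 = 1.84736e+19 m³/s².
Kepler's third law: T = 2π √(a³ / GM).
Substituting a = 5.91e+09 m and GM = 1.84736e+19 m³/s²:
T = 2π √((5.91e+09)³ / 1.84736e+19) s
T ≈ 6.642e+05 s = 7.687 days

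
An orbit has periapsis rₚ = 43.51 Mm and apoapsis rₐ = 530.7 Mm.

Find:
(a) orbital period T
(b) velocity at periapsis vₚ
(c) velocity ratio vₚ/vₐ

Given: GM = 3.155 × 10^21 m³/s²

Convert to SI: rₚ = 43.51 Mm = 4.351e+07 m; rₐ = 530.7 Mm = 5.307e+08 m.
(a) With a = (rₚ + rₐ)/2 = 2.87105e+08 m, T = 2π √(a³/GM) = 2π √((2.87105e+08)³/3.155e+21) s ≈ 544.2 s
(b) With a = (rₚ + rₐ)/2 = 2.87105e+08 m, vₚ = √(GM (2/rₚ − 1/a)) = √(3.155e+21 · (2/4.351e+07 − 1/2.87105e+08)) m/s ≈ 1.158e+07 m/s
(c) Conservation of angular momentum (rₚvₚ = rₐvₐ) gives vₚ/vₐ = rₐ/rₚ = 5.307e+08/4.351e+07 ≈ 12.2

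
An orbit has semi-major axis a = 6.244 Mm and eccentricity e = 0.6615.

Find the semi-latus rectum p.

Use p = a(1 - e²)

Convert to SI: a = 6.244 Mm = 6.244e+06 m.
p = a (1 − e²).
p = 6.244e+06 · (1 − (0.6615)²) = 6.244e+06 · 0.562418 ≈ 3.512e+06 m = 3.512 Mm.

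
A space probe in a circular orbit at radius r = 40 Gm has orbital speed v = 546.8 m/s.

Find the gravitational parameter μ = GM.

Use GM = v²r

Convert to SI: r = 40 Gm = 4e+10 m.
For a circular orbit v² = GM/r, so GM = v² · r.
GM = (546.8)² · 4e+10 m³/s² ≈ 1.196e+16 m³/s² = 1.196 × 10^16 m³/s².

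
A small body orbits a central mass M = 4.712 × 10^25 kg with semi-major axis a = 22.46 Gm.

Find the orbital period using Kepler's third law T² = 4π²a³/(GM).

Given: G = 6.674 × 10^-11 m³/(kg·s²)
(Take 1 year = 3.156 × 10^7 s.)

Convert to SI: a = 22.46 Gm = 2.246e+10 m.
GM = G · M = 6.674e-11 · 4.712e+25 = 3.14479e+15 m³/s².
Kepler's third law: T = 2π √(a³ / GM).
Substituting a = 2.246e+10 m and GM = 3.14479e+15 m³/s²:
T = 2π √((2.246e+10)³ / 3.14479e+15) s
T ≈ 3.771e+08 s = 11.95 years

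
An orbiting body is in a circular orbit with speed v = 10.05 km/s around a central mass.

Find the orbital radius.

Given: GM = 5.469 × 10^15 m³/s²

Convert to SI: v = 10.05 km/s = 10050 m/s.
For a circular orbit, v² = GM / r, so r = GM / v².
r = 5.469e+15 / (10050)² m ≈ 5.415e+07 m = 5.415 × 10^7 m.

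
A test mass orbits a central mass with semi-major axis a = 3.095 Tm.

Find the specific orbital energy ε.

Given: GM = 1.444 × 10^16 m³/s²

Convert to SI: a = 3.095 Tm = 3.095e+12 m.
ε = −GM / (2a).
ε = −1.444e+16 / (2 · 3.095e+12) J/kg ≈ -2333 J/kg = -2.333 kJ/kg.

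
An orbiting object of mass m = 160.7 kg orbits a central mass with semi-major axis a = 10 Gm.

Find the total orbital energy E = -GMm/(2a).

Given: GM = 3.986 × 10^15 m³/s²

Convert to SI: a = 10 Gm = 1e+10 m.
E = −GMm / (2a).
E = −3.986e+15 · 160.7 / (2 · 1e+10) J ≈ -3.203e+07 J = -32.03 MJ.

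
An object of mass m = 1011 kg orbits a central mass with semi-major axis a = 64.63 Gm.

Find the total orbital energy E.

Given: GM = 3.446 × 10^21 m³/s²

Convert to SI: a = 64.63 Gm = 6.463e+10 m.
E = −GMm / (2a).
E = −3.446e+21 · 1011 / (2 · 6.463e+10) J ≈ -2.695e+13 J = -26.95 TJ.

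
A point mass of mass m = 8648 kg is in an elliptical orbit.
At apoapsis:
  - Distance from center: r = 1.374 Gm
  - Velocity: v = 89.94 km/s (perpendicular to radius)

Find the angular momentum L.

Convert to SI: r = 1.374 Gm = 1.374e+09 m; v = 89.94 km/s = 89940 m/s.
Since v is perpendicular to r, L = m · v · r.
L = 8648 · 89940 · 1.374e+09 kg·m²/s ≈ 1.069e+18 kg·m²/s.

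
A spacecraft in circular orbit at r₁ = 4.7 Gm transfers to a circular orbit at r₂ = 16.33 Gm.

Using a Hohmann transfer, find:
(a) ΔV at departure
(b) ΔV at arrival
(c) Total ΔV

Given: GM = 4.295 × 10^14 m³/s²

Convert to SI: r₁ = 4.7 Gm = 4.7e+09 m; r₂ = 16.33 Gm = 1.633e+10 m.
Transfer semi-major axis: a_t = (r₁ + r₂)/2 = (4.7e+09 + 1.633e+10)/2 = 1.0515e+10 m.
Circular speeds: v₁ = √(GM/r₁) = 302.296 m/s, v₂ = √(GM/r₂) = 162.177 m/s.
Transfer speeds (vis-viva v² = GM(2/r − 1/a_t)): v₁ᵗ = 376.722 m/s, v₂ᵗ = 108.426 m/s.
(a) ΔV₁ = |v₁ᵗ − v₁| ≈ 74.43 m/s = 74.43 m/s.
(b) ΔV₂ = |v₂ − v₂ᵗ| ≈ 53.75 m/s = 53.75 m/s.
(c) ΔV_total = ΔV₁ + ΔV₂ ≈ 128.2 m/s = 128.2 m/s.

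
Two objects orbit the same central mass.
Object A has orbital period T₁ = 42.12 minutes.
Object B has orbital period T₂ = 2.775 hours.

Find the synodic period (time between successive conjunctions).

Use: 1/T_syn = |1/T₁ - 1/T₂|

Convert to SI: T₁ = 42.12 minutes = 2527.2 s; T₂ = 2.775 hours = 9990 s.
T_syn = |T₁ · T₂ / (T₁ − T₂)|.
T_syn = |2527.2 · 9990 / (2527.2 − 9990)| s ≈ 3383 s = 56.38 minutes.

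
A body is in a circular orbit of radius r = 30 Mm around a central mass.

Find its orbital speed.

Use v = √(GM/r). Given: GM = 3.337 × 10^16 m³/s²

Convert to SI: r = 30 Mm = 3e+07 m.
For a circular orbit, gravity supplies the centripetal force, so v = √(GM / r).
v = √(3.337e+16 / 3e+07) m/s ≈ 3.335e+04 m/s = 33.35 km/s.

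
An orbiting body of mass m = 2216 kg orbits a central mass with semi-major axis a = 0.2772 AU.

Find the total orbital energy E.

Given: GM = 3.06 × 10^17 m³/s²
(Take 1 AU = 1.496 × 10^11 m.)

Convert to SI: a = 0.2772 AU = 4.14691e+10 m.
E = −GMm / (2a).
E = −3.06e+17 · 2216 / (2 · 4.14691e+10) J ≈ -8.176e+09 J = -8.176 GJ.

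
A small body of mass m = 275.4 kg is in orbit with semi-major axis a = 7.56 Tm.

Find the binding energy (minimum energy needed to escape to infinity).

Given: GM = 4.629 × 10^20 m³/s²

Convert to SI: a = 7.56 Tm = 7.56e+12 m.
Total orbital energy is E = −GMm/(2a); binding energy is E_bind = −E = GMm/(2a).
E_bind = 4.629e+20 · 275.4 / (2 · 7.56e+12) J ≈ 8.431e+09 J = 8.431 GJ.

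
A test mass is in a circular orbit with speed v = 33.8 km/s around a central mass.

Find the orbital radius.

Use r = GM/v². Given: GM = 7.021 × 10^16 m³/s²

Convert to SI: v = 33.8 km/s = 33800 m/s.
For a circular orbit, v² = GM / r, so r = GM / v².
r = 7.021e+16 / (33800)² m ≈ 6.146e+07 m = 61.46 Mm.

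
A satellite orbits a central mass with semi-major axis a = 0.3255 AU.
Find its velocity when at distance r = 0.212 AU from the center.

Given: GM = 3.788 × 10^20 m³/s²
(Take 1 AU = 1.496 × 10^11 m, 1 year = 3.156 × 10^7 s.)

Convert to SI: a = 0.3255 AU = 4.86948e+10 m; r = 0.212 AU = 3.17152e+10 m.
Vis-viva: v = √(GM · (2/r − 1/a)).
2/r − 1/a = 2/3.17152e+10 − 1/4.86948e+10 = 4.25252e-11 m⁻¹.
v = √(3.788e+20 · 4.25252e-11) m/s ≈ 1.269e+05 m/s = 26.78 AU/year.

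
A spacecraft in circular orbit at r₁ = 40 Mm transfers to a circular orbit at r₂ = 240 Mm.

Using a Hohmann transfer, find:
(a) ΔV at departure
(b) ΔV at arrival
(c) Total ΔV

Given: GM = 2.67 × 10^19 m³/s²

Convert to SI: r₁ = 40 Mm = 4e+07 m; r₂ = 240 Mm = 2.4e+08 m.
Transfer semi-major axis: a_t = (r₁ + r₂)/2 = (4e+07 + 2.4e+08)/2 = 1.4e+08 m.
Circular speeds: v₁ = √(GM/r₁) = 817007 m/s, v₂ = √(GM/r₂) = 333542 m/s.
Transfer speeds (vis-viva v² = GM(2/r − 1/a_t)): v₁ᵗ = 1.06971e+06 m/s, v₂ᵗ = 178285 m/s.
(a) ΔV₁ = |v₁ᵗ − v₁| ≈ 2.527e+05 m/s = 252.7 km/s.
(b) ΔV₂ = |v₂ − v₂ᵗ| ≈ 1.553e+05 m/s = 155.3 km/s.
(c) ΔV_total = ΔV₁ + ΔV₂ ≈ 4.08e+05 m/s = 408 km/s.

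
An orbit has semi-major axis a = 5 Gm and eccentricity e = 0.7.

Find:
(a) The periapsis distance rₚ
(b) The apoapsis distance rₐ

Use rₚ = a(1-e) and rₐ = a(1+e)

Convert to SI: a = 5 Gm = 5e+09 m.
(a) rₚ = a(1 − e) = 5e+09 · (1 − 0.7) = 5e+09 · 0.3 ≈ 1.5e+09 m = 1.5 Gm.
(b) rₐ = a(1 + e) = 5e+09 · (1 + 0.7) = 5e+09 · 1.7 ≈ 8.5e+09 m = 8.5 Gm.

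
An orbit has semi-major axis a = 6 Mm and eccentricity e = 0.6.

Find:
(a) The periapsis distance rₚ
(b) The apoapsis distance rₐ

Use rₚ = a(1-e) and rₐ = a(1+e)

Convert to SI: a = 6 Mm = 6e+06 m.
(a) rₚ = a(1 − e) = 6e+06 · (1 − 0.6) = 6e+06 · 0.4 ≈ 2.4e+06 m = 2.4 Mm.
(b) rₐ = a(1 + e) = 6e+06 · (1 + 0.6) = 6e+06 · 1.6 ≈ 9.6e+06 m = 9.6 Mm.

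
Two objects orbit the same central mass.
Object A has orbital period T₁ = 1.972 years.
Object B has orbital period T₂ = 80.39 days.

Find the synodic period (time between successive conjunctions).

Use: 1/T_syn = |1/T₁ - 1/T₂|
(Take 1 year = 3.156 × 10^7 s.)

Convert to SI: T₁ = 1.972 years = 6.22363e+07 s; T₂ = 80.39 days = 6.9457e+06 s.
T_syn = |T₁ · T₂ / (T₁ − T₂)|.
T_syn = |6.22363e+07 · 6.9457e+06 / (6.22363e+07 − 6.9457e+06)| s ≈ 7.818e+06 s = 90.49 days.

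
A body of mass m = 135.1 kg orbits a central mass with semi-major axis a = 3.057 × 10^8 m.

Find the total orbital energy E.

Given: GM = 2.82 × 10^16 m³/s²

E = −GMm / (2a).
E = −2.82e+16 · 135.1 / (2 · 3.057e+08) J ≈ -6.231e+09 J = -6.231 GJ.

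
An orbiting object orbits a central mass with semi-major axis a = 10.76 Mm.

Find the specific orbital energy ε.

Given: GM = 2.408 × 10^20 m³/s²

Convert to SI: a = 10.76 Mm = 1.076e+07 m.
ε = −GM / (2a).
ε = −2.408e+20 / (2 · 1.076e+07) J/kg ≈ -1.119e+13 J/kg = -1.119e+04 GJ/kg.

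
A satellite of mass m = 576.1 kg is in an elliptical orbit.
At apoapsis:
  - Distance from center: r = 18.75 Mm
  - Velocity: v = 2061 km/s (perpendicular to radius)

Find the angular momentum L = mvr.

Convert to SI: r = 18.75 Mm = 1.875e+07 m; v = 2061 km/s = 2.061e+06 m/s.
Since v is perpendicular to r, L = m · v · r.
L = 576.1 · 2.061e+06 · 1.875e+07 kg·m²/s ≈ 2.226e+16 kg·m²/s.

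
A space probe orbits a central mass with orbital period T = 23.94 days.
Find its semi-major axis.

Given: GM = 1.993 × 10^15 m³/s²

Convert to SI: T = 23.94 days = 2.06842e+06 s.
Invert Kepler's third law: a = (GM · T² / (4π²))^(1/3).
Substituting T = 2.06842e+06 s and GM = 1.993e+15 m³/s²:
a = (1.993e+15 · (2.06842e+06)² / (4π²))^(1/3) m
a ≈ 6e+08 m = 600 Mm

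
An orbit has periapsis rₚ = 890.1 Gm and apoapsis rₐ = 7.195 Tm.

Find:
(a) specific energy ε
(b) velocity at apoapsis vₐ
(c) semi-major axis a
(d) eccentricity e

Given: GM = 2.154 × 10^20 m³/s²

Convert to SI: rₚ = 890.1 Gm = 8.901e+11 m; rₐ = 7.195 Tm = 7.195e+12 m.
(a) With a = (rₚ + rₐ)/2 = 4.04255e+12 m, ε = −GM/(2a) = −2.154e+20/(2 · 4.04255e+12) J/kg ≈ -2.664e+07 J/kg
(b) With a = (rₚ + rₐ)/2 = 4.04255e+12 m, vₐ = √(GM (2/rₐ − 1/a)) = √(2.154e+20 · (2/7.195e+12 − 1/4.04255e+12)) m/s ≈ 2567 m/s
(c) a = (rₚ + rₐ)/2 = (8.901e+11 + 7.195e+12)/2 ≈ 4.043e+12 m
(d) e = (rₐ − rₚ)/(rₐ + rₚ) = (7.195e+12 − 8.901e+11)/(7.195e+12 + 8.901e+11) ≈ 0.7798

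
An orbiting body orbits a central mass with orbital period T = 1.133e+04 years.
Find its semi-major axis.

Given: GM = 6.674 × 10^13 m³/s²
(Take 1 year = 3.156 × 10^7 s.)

Convert to SI: T = 1.133e+04 years = 3.57575e+11 s.
Invert Kepler's third law: a = (GM · T² / (4π²))^(1/3).
Substituting T = 3.57575e+11 s and GM = 6.674e+13 m³/s²:
a = (6.674e+13 · (3.57575e+11)² / (4π²))^(1/3) m
a ≈ 6.001e+11 m = 600.1 Gm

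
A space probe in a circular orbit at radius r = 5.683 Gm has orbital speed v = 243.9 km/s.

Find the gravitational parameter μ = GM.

Convert to SI: r = 5.683 Gm = 5.683e+09 m; v = 243.9 km/s = 243900 m/s.
For a circular orbit v² = GM/r, so GM = v² · r.
GM = (243900)² · 5.683e+09 m³/s² ≈ 3.381e+20 m³/s² = 3.381 × 10^20 m³/s².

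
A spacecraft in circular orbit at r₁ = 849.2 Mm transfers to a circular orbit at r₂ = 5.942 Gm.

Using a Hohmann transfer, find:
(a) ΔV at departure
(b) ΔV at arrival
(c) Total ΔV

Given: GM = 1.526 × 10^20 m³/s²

Convert to SI: r₁ = 849.2 Mm = 8.492e+08 m; r₂ = 5.942 Gm = 5.942e+09 m.
Transfer semi-major axis: a_t = (r₁ + r₂)/2 = (8.492e+08 + 5.942e+09)/2 = 3.3956e+09 m.
Circular speeds: v₁ = √(GM/r₁) = 423909 m/s, v₂ = √(GM/r₂) = 160255 m/s.
Transfer speeds (vis-viva v² = GM(2/r − 1/a_t)): v₁ᵗ = 560764 m/s, v₂ᵗ = 80141.5 m/s.
(a) ΔV₁ = |v₁ᵗ − v₁| ≈ 1.369e+05 m/s = 136.9 km/s.
(b) ΔV₂ = |v₂ − v₂ᵗ| ≈ 8.011e+04 m/s = 80.11 km/s.
(c) ΔV_total = ΔV₁ + ΔV₂ ≈ 2.17e+05 m/s = 217 km/s.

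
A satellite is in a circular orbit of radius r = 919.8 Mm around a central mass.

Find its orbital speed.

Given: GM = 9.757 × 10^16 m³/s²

Convert to SI: r = 919.8 Mm = 9.198e+08 m.
For a circular orbit, gravity supplies the centripetal force, so v = √(GM / r).
v = √(9.757e+16 / 9.198e+08) m/s ≈ 1.03e+04 m/s = 10.3 km/s.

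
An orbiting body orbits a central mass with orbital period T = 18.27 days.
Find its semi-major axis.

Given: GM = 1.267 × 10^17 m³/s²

Convert to SI: T = 18.27 days = 1.57853e+06 s.
Invert Kepler's third law: a = (GM · T² / (4π²))^(1/3).
Substituting T = 1.57853e+06 s and GM = 1.267e+17 m³/s²:
a = (1.267e+17 · (1.57853e+06)² / (4π²))^(1/3) m
a ≈ 2e+09 m = 2 Gm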